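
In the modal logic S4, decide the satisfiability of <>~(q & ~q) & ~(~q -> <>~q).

1. <>~(q & ~q) & ~(~q -> <>~q), 0
2. <>~(q & ~q), 0   [&-rule on 1]
3. ~(~q -> <>~q), 0   [&-rule on 1]
4. ~q, 0   [~->-rule on 3]
5. ~<>~q, 0   [~->-rule on 3]
6. q, 0   [~<>-rule on 5 via 0R0]
Accessibility: 0R0
Branch closes: q and ~q both at 0.
Every branch closes; the branch above is one of them.

No, unsatisfiable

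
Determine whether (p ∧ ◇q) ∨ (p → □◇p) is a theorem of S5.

Yes, valid

Tableau for the negation ¬((p ∧ ◇q) ∨ (p → □◇p)):
1. ¬((p ∧ ◇q) ∨ (p → □◇p)), u
2. ¬(p ∧ ◇q), u   [¬∨-rule on 1]
3. ¬(p → □◇p), u   [¬∨-rule on 1]
4. p, u   [¬→-rule on 3]
5. ¬□◇p, u   [¬→-rule on 3]
6. ¬◇q, u   [¬∧-rule on 2 (branches; this branch)]
7. ¬q, u   [¬◇-rule on 6 via uRu]
8. ¬◇p, v   [¬□-rule on 5: fresh world v, uRv]
9. ¬q, v   [¬◇-rule on 6 via uRv]
10. ¬p, u   [¬◇-rule on 8 via vRu]
Accessibility: uRu, uRv, vRu, vRv
Branch closes: p and ¬p both at u.
Every branch of the negation's tableau closes; the branch above is one of them.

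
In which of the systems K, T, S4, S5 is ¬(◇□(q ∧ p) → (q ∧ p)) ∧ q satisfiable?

S4-tableau for the formula:
1. ¬(◇□(q ∧ p) → (q ∧ p)) ∧ q, u
2. ¬(◇□(q ∧ p) → (q ∧ p)), u   [∧-rule on 1]
3. q, u   [∧-rule on 1]
4. ◇□(q ∧ p), u   [¬→-rule on 2]
5. ¬(q ∧ p), u   [¬→-rule on 2]
6. ¬p, u   [¬∧-rule on 5 (branches; this branch)]
7. □(q ∧ p), v   [◇-rule on 4: fresh world v, uRv]
8. q ∧ p, v   [□-rule on 7 via vRv]
9. q, v   [∧-rule on 8]
10. p, v   [∧-rule on 8]
Accessibility: uRu, uRv, vRv
Complete open branch: satisfiable in S4, hence also in K, T (this S4-model is also a K-model and a T-model).
S5-tableau for the formula:
1. ¬(◇□(q ∧ p) → (q ∧ p)) ∧ q, u
2. ¬(◇□(q ∧ p) → (q ∧ p)), u   [∧-rule on 1]
3. q, u   [∧-rule on 1]
4. ◇□(q ∧ p), u   [¬→-rule on 2]
5. ¬(q ∧ p), u   [¬→-rule on 2]
6. ¬p, u   [¬∧-rule on 5 (branches; this branch)]
7. □(q ∧ p), v   [◇-rule on 4: fresh world v, uRv]
8. q ∧ p, u   [□-rule on 7 via vRu]
9. p, u   [∧-rule on 8]
Accessibility: uRu, uRv, vRu, vRv
Branch closes: p and ¬p both at u.
Every branch closes (one shown): unsatisfiable in S5.

K, T, S4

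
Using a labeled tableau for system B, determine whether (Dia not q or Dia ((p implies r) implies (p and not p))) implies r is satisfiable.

Satisfiable

1. (Dia not q or Dia ((p implies r) implies (p and not p))) implies r, u
2. r, u
Accessibility: uRu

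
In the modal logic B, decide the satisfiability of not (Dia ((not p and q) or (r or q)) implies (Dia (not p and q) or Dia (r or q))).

1. not (Dia ((not p and q) or (r or q)) implies (Dia (not p and q) or Dia (r or q))), w0
2. Dia ((not p and q) or (r or q)), w0
3. not (Dia (not p and q) or Dia (r or q)), w0
4. not Dia (not p and q), w0
5. not Dia (r or q), w0
6. not (not p and q), w0
7. not (r or q), w0
8. not r, w0
9. not q, w0
10. (not p and q) or (r or q), w1
11. not (not p and q), w1
12. not (r or q), w1
13. not r, w1
14. not q, w1
15. r or q, w1
16. q, w1
Accessibility: w0Rw0, w0Rw1, w1Rw0, w1Rw1
Branch closes: q and not q both at w1.
Every branch closes; the branch above is one of them.

Unsatisfiable (every branch closes)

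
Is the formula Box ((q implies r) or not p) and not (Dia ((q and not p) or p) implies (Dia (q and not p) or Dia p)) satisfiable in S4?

No, unsatisfiable

1. Box ((q implies r) or not p) and not (Dia ((q and not p) or p) implies (Dia (q and not p) or Dia p)), 0
2. Box ((q implies r) or not p), 0
3. not (Dia ((q and not p) or p) implies (Dia (q and not p) or Dia p)), 0
4. Dia ((q and not p) or p), 0
5. not (Dia (q and not p) or Dia p), 0
6. not Dia (q and not p), 0
7. not Dia p, 0
8. (q implies r) or not p, 0
9. not (q and not p), 0
10. not p, 0
11. q implies r, 0
12. not q, 0
13. r, 0
14. (q and not p) or p, 1
15. (q implies r) or not p, 1
16. not (q and not p), 1
17. not p, 1
18. q and not p, 1
19. q, 1
20. p, 1
Accessibility: 0R0, 0R1, 1R1
Branch closes: p and not p both at 1.
Every branch closes; the branch above is one of them.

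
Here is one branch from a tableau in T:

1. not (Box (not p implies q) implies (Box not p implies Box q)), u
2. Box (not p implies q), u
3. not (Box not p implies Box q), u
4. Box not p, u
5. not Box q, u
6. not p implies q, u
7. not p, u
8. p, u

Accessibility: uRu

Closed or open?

Both p and not p appear at u.

Closed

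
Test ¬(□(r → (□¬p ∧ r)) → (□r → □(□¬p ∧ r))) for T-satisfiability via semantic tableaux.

1. ¬(□(r → (□¬p ∧ r)) → (□r → □(□¬p ∧ r))), w0
2. □(r → (□¬p ∧ r)), w0
3. ¬(□r → □(□¬p ∧ r)), w0
4. □r, w0
5. ¬□(□¬p ∧ r), w0
6. r → (□¬p ∧ r), w0
7. r, w0
8. □¬p ∧ r, w0
9. □¬p, w0
10. ¬p, w0
11. ¬(□¬p ∧ r), w1
12. r → (□¬p ∧ r), w1
13. r, w1
14. ¬p, w1
15. ¬□¬p, w1
16. □¬p ∧ r, w1
17. □¬p, w1
18. p, w2
19. ¬p, w2
Accessibility: w0Rw0, w0Rw1, w1Rw1, w1Rw2, w2Rw2
Branch closes: p and ¬p both at w2.
All branches of the tableau close; one closing branch shown above.

Unsatisfiable (every branch closes)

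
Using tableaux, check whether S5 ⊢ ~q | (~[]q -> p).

Tableau for the negation ~(~q | (~[]q -> p)):
1. ~(~q | (~[]q -> p)), u
2. q, u
3. ~(~[]q -> p), u
4. ~[]q, u
5. ~p, u
6. ~q, v
Accessibility: uRu, uRv, vRu, vRv
The negation has an open branch (countermodel exists).

Not valid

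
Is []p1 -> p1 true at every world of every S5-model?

Valid

Tableau for the negation ~([]p1 -> p1):
1. ~([]p1 -> p1), w0
2. []p1, w0
3. ~p1, w0
4. p1, w0
Accessibility: w0Rw0
Branch closes: p1 and ~p1 both at w0.
Every branch of the negation's tableau closes; the branch above is one of them.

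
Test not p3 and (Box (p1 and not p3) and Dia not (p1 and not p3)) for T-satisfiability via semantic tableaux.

Unsatisfiable (every branch closes)

1. not p3 and (Box (p1 and not p3) and Dia not (p1 and not p3)), w0
2. not p3, w0   [and-rule on 1]
3. Box (p1 and not p3) and Dia not (p1 and not p3), w0   [and-rule on 1]
4. Box (p1 and not p3), w0   [and-rule on 3]
5. Dia not (p1 and not p3), w0   [and-rule on 3]
6. p1 and not p3, w0   [Box-rule on 4 via w0Rw0]
7. p1, w0   [and-rule on 6]
8. not (p1 and not p3), w1   [Dia-rule on 5: fresh world w1, w0Rw1]
9. p1 and not p3, w1   [Box-rule on 4 via w0Rw1]
10. p1, w1   [and-rule on 9]
11. not p3, w1   [and-rule on 9]
12. p3, w1   [neg-and-rule on 8 (branches; this branch)]
Accessibility: w0Rw0, w0Rw1, w1Rw1
Branch closes: p3 and not p3 both at w1.
(One branch shown.) All branches close.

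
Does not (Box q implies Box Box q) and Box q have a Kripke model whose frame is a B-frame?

1. not (Box q implies Box Box q) and Box q, 0
2. not (Box q implies Box Box q), 0
3. Box q, 0
4. not Box Box q, 0
5. q, 0
6. not Box q, 1
7. q, 1
8. not q, 2
Accessibility: 0R0, 0R1, 1R0, 1R1, 1R2, 2R1, 2R2

Satisfiable (open branch found)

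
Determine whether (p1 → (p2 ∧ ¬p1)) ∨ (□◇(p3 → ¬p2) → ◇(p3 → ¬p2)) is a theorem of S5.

Yes, valid

Tableau for the negation ¬((p1 → (p2 ∧ ¬p1)) ∨ (□◇(p3 → ¬p2) → ◇(p3 → ¬p2))):
1. ¬((p1 → (p2 ∧ ¬p1)) ∨ (□◇(p3 → ¬p2) → ◇(p3 → ¬p2))), 0
2. ¬(p1 → (p2 ∧ ¬p1)), 0   [¬∨-rule on 1]
3. ¬(□◇(p3 → ¬p2) → ◇(p3 → ¬p2)), 0   [¬∨-rule on 1]
4. p1, 0   [¬→-rule on 2]
5. ¬(p2 ∧ ¬p1), 0   [¬→-rule on 2]
6. □◇(p3 → ¬p2), 0   [¬→-rule on 3]
7. ¬◇(p3 → ¬p2), 0   [¬→-rule on 3]
8. ◇(p3 → ¬p2), 0   [□-rule on 6 via 0R0]
9. ¬(p3 → ¬p2), 0   [¬◇-rule on 7 via 0R0]
10. p3, 0   [¬→-rule on 9]
11. p2, 0   [¬→-rule on 9]
12. p3 → ¬p2, 1   [◇-rule on 8: fresh world 1, 0R1]
13. ◇(p3 → ¬p2), 1   [□-rule on 6 via 0R1]
14. ¬(p3 → ¬p2), 1   [¬◇-rule on 7 via 0R1]
15. p3, 1   [¬→-rule on 14]
16. p2, 1   [¬→-rule on 14]
17. ¬p2, 1   [→-rule on 12 (branches; this branch)]
Accessibility: 0R0, 0R1, 1R0, 1R1
Branch closes: p2 and ¬p2 both at 1.
Every branch of the negation's tableau closes; the branch above is one of them.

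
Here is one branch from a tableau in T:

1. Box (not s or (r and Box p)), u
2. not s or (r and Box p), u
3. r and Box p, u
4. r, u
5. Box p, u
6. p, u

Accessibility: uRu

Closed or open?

No world carries both an atom and its negation.

Open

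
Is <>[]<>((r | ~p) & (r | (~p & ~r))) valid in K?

Tableau for the negation ~<>[]<>((r | ~p) & (r | (~p & ~r))):
1. ~<>[]<>((r | ~p) & (r | (~p & ~r))), w0
The negation has an open branch (countermodel exists).

Not valid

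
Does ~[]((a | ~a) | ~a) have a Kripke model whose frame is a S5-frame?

1. ~[]((a | ~a) | ~a), w0
2. ~((a | ~a) | ~a), w1
3. ~(a | ~a), w1
4. a, w1
5. ~a, w1
Accessibility: w0Rw0, w0Rw1, w1Rw0, w1Rw1
Branch closes: a and ~a both at w1.
(One branch shown.) All branches close.

Unsatisfiable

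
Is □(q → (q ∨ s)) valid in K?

Yes, valid

Tableau for the negation ¬□(q → (q ∨ s)):
1. ¬□(q → (q ∨ s)), w0
2. ¬(q → (q ∨ s)), w1   [¬□-rule on 1: fresh world w1, w0Rw1]
3. q, w1   [¬→-rule on 2]
4. ¬(q ∨ s), w1   [¬→-rule on 2]
5. ¬q, w1   [¬∨-rule on 4]
6. ¬s, w1   [¬∨-rule on 4]
Accessibility: w0Rw1
Branch closes: q and ¬q both at w1.
All branches of the negation close; one closing branch shown above.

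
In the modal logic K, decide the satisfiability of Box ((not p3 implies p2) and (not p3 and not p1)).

Satisfiable

1. Box ((not p3 implies p2) and (not p3 and not p1)), 0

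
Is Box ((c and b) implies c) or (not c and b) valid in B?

Yes, valid

Tableau for the negation not (Box ((c and b) implies c) or (not c and b)):
1. not (Box ((c and b) implies c) or (not c and b)), 0
2. not Box ((c and b) implies c), 0   [neg-or-rule on 1]
3. not (not c and b), 0   [neg-or-rule on 1]
4. not b, 0   [neg-and-rule on 3 (branches; this branch)]
5. not ((c and b) implies c), 1   [neg-Box-rule on 2: fresh world 1, 0R1]
6. c and b, 1   [neg-implies-rule on 5]
7. not c, 1   [neg-implies-rule on 5]
8. c, 1   [and-rule on 6]
9. b, 1   [and-rule on 6]
Accessibility: 0R0, 0R1, 1R0, 1R1
Branch closes: c and not c both at 1.
Every branch of the negation's tableau closes; the branch above is one of them.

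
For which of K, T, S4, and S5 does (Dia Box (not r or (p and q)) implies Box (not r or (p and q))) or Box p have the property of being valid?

S5-tableau for the negation not ((Dia Box (not r or (p and q)) implies Box (not r or (p and q))) or Box p):
1. not ((Dia Box (not r or (p and q)) implies Box (not r or (p and q))) or Box p), u
2. not (Dia Box (not r or (p and q)) implies Box (not r or (p and q))), u   [neg-or-rule on 1]
3. not Box p, u   [neg-or-rule on 1]
4. Dia Box (not r or (p and q)), u   [neg-implies-rule on 2]
5. not Box (not r or (p and q)), u   [neg-implies-rule on 2]
6. not p, v   [neg-Box-rule on 3: fresh world v, uRv]
7. Box (not r or (p and q)), w   [Dia-rule on 4: fresh world w, uRw]
8. not r or (p and q), u   [Box-rule on 7 via wRu]
9. not r or (p and q), v   [Box-rule on 7 via wRv]
10. not r or (p and q), w   [Box-rule on 7 via wRw]
11. p and q, u   [or-rule on 8 (branches; this branch)]
12. p, u   [and-rule on 11]
13. q, u   [and-rule on 11]
14. not r, v   [or-rule on 9 (branches; this branch)]
15. p and q, w   [or-rule on 10 (branches; this branch)]
16. p, w   [and-rule on 15]
17. q, w   [and-rule on 15]
18. not (not r or (p and q)), x   [neg-Box-rule on 5: fresh world x, uRx]
19. r, x   [neg-or-rule on 18]
20. not (p and q), x   [neg-or-rule on 18]
21. not r or (p and q), x   [Box-rule on 7 via wRx]
22. not q, x   [neg-and-rule on 20 (branches; this branch)]
23. p and q, x   [or-rule on 21 (branches; this branch)]
24. p, x   [and-rule on 23]
25. q, x   [and-rule on 23]
Accessibility: uRu, uRv, uRw, uRx, vRu, vRv, vRw, vRx, wRu, wRv, wRw, wRx, xRu, xRv, xRw, xRx
Branch closes: q and not q both at x.
Every branch closes (one shown): valid in S5.
S4-tableau for the negation not ((Dia Box (not r or (p and q)) implies Box (not r or (p and q))) or Box p):
1. not ((Dia Box (not r or (p and q)) implies Box (not r or (p and q))) or Box p), u
2. not (Dia Box (not r or (p and q)) implies Box (not r or (p and q))), u   [neg-or-rule on 1]
3. not Box p, u   [neg-or-rule on 1]
4. Dia Box (not r or (p and q)), u   [neg-implies-rule on 2]
5. not Box (not r or (p and q)), u   [neg-implies-rule on 2]
6. not p, v   [neg-Box-rule on 3: fresh world v, uRv]
7. Box (not r or (p and q)), w   [Dia-rule on 4: fresh world w, uRw]
8. not r or (p and q), w   [Box-rule on 7 via wRw]
9. p and q, w   [or-rule on 8 (branches; this branch)]
10. p, w   [and-rule on 9]
11. q, w   [and-rule on 9]
12. not (not r or (p and q)), x   [neg-Box-rule on 5: fresh world x, uRx]
13. r, x   [neg-or-rule on 12]
14. not (p and q), x   [neg-or-rule on 12]
15. not q, x   [neg-and-rule on 14 (branches; this branch)]
Accessibility: uRu, uRv, uRw, uRx, vRv, wRw, xRx
Complete open branch: countermodel on an S4-frame, so not valid in S4, nor in K, T (the same frame is also a K-frame and a T-frame).

S5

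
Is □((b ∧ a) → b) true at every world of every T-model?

Tableau for the negation ¬□((b ∧ a) → b):
1. ¬□((b ∧ a) → b), w0
2. ¬((b ∧ a) → b), w1
3. b ∧ a, w1
4. ¬b, w1
5. b, w1
6. a, w1
Accessibility: w0Rw0, w0Rw1, w1Rw1
Branch closes: b and ¬b both at w1.
All branches of the negation close; one closing branch shown above.

Valid in T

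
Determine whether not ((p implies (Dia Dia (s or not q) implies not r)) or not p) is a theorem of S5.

Tableau for the negation (p implies (Dia Dia (s or not q) implies not r)) or not p:
1. (p implies (Dia Dia (s or not q) implies not r)) or not p, 0
2. not p, 0
Accessibility: 0R0
The negation has an open branch (countermodel exists).

No, not valid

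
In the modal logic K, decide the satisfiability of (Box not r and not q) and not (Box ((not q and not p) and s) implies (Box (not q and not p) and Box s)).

No, unsatisfiable

1. (Box not r and not q) and not (Box ((not q and not p) and s) implies (Box (not q and not p) and Box s)), w0
2. Box not r and not q, w0
3. not (Box ((not q and not p) and s) implies (Box (not q and not p) and Box s)), w0
4. Box not r, w0
5. not q, w0
6. Box ((not q and not p) and s), w0
7. not (Box (not q and not p) and Box s), w0
8. not Box (not q and not p), w0
9. not (not q and not p), w1
10. not r, w1
11. (not q and not p) and s, w1
12. not q and not p, w1
13. s, w1
14. not q, w1
15. not p, w1
16. p, w1
Accessibility: w0Rw1
Branch closes: p and not p both at w1.
(One branch shown.) All branches close.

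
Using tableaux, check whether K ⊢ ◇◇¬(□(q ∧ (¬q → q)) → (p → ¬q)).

Tableau for the negation ¬◇◇¬(□(q ∧ (¬q → q)) → (p → ¬q)):
1. ¬◇◇¬(□(q ∧ (¬q → q)) → (p → ¬q)), 0
The negation has an open branch (countermodel exists).

Invalid (countermodel exists)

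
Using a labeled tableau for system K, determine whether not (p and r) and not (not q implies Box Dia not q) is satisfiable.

1. not (p and r) and not (not q implies Box Dia not q), w0
2. not (p and r), w0
3. not (not q implies Box Dia not q), w0
4. not q, w0
5. not Box Dia not q, w0
6. not r, w0
7. not Dia not q, w1
Accessibility: w0Rw1

Satisfiable (open branch found)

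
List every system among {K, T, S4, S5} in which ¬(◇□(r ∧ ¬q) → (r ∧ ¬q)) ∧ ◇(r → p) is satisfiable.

S5-tableau for the formula:
1. ¬(◇□(r ∧ ¬q) → (r ∧ ¬q)) ∧ ◇(r → p), u
2. ¬(◇□(r ∧ ¬q) → (r ∧ ¬q)), u
3. ◇(r → p), u
4. ◇□(r ∧ ¬q), u
5. ¬(r ∧ ¬q), u
6. q, u
7. r → p, v
8. p, v
9. □(r ∧ ¬q), w
10. r ∧ ¬q, u
11. r, u
12. ¬q, u
Accessibility: uRu, uRv, uRw, vRu, vRv, vRw, wRu, wRv, wRw
Branch closes: q and ¬q both at u.
Every branch closes (one shown): unsatisfiable in S5.
S4-tableau for the formula:
1. ¬(◇□(r ∧ ¬q) → (r ∧ ¬q)) ∧ ◇(r → p), u
2. ¬(◇□(r ∧ ¬q) → (r ∧ ¬q)), u
3. ◇(r → p), u
4. ◇□(r ∧ ¬q), u
5. ¬(r ∧ ¬q), u
6. q, u
7. r → p, v
8. p, v
9. □(r ∧ ¬q), w
10. r ∧ ¬q, w
11. r, w
12. ¬q, w
Accessibility: uRu, uRv, uRw, vRv, wRw
Complete open branch: satisfiable in S4, hence also in K, T (this S4-model is also a K-model and a T-model).

K, T, S4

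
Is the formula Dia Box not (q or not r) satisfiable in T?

1. Dia Box not (q or not r), w0
2. Box not (q or not r), w1
3. not (q or not r), w1
4. not q, w1
5. r, w1
Accessibility: w0Rw0, w0Rw1, w1Rw1

Yes, satisfiable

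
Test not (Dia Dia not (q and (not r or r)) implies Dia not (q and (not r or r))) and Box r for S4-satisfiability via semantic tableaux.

Unsatisfiable (every branch closes)

1. not (Dia Dia not (q and (not r or r)) implies Dia not (q and (not r or r))) and Box r, w0
2. not (Dia Dia not (q and (not r or r)) implies Dia not (q and (not r or r))), w0   [and-rule on 1]
3. Box r, w0   [and-rule on 1]
4. Dia Dia not (q and (not r or r)), w0   [neg-implies-rule on 2]
5. not Dia not (q and (not r or r)), w0   [neg-implies-rule on 2]
6. r, w0   [Box-rule on 3 via w0Rw0]
7. q and (not r or r), w0   [neg-Dia-rule on 5 via w0Rw0]
8. q, w0   [and-rule on 7]
9. not r or r, w0   [and-rule on 7]
10. Dia not (q and (not r or r)), w1   [Dia-rule on 4: fresh world w1, w0Rw1]
11. r, w1   [Box-rule on 3 via w0Rw1]
12. q and (not r or r), w1   [neg-Dia-rule on 5 via w0Rw1]
13. q, w1   [and-rule on 12]
14. not r or r, w1   [and-rule on 12]
15. not (q and (not r or r)), w2   [Dia-rule on 10: fresh world w2, w1Rw2]
16. r, w2   [Box-rule on 3 via w0Rw2]
17. q and (not r or r), w2   [neg-Dia-rule on 5 via w0Rw2]
18. q, w2   [and-rule on 17]
19. not r or r, w2   [and-rule on 17]
20. not (not r or r), w2   [neg-and-rule on 15 (branches; this branch)]
21. not r, w2   [neg-or-rule on 20]
Accessibility: w0Rw0, w0Rw1, w0Rw2, w1Rw1, w1Rw2, w2Rw2
Branch closes: r and not r both at w2.
All branches of the tableau close; one closing branch shown above.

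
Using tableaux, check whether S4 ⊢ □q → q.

Yes, valid

Tableau for the negation ¬(□q → q):
1. ¬(□q → q), w0
2. □q, w0
3. ¬q, w0
4. q, w0
Accessibility: w0Rw0
Branch closes: q and ¬q both at w0.
Every branch of the negation's tableau closes; the branch above is one of them.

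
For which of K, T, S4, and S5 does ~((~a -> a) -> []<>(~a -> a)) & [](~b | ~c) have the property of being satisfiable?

K, T, S4

S4-tableau for the formula:
1. ~((~a -> a) -> []<>(~a -> a)) & [](~b | ~c), 0
2. ~((~a -> a) -> []<>(~a -> a)), 0   [&-rule on 1]
3. [](~b | ~c), 0   [&-rule on 1]
4. ~a -> a, 0   [~->-rule on 2]
5. ~[]<>(~a -> a), 0   [~->-rule on 2]
6. ~b | ~c, 0   [[]-rule on 3 via 0R0]
7. a, 0   [->-rule on 4 (branches; this branch)]
8. ~c, 0   [|-rule on 6 (branches; this branch)]
9. ~<>(~a -> a), 1   [~[]-rule on 5: fresh world 1, 0R1]
10. ~b | ~c, 1   [[]-rule on 3 via 0R1]
11. ~(~a -> a), 1   [~<>-rule on 9 via 1R1]
12. ~a, 1   [~->-rule on 11]
13. ~c, 1   [|-rule on 10 (branches; this branch)]
Accessibility: 0R0, 0R1, 1R1
Complete open branch: satisfiable in S4, hence also in K, T (this S4-model is also a K-model and a T-model).
S5-tableau for the formula:
1. ~((~a -> a) -> []<>(~a -> a)) & [](~b | ~c), 0
2. ~((~a -> a) -> []<>(~a -> a)), 0   [&-rule on 1]
3. [](~b | ~c), 0   [&-rule on 1]
4. ~a -> a, 0   [~->-rule on 2]
5. ~[]<>(~a -> a), 0   [~->-rule on 2]
6. ~b | ~c, 0   [[]-rule on 3 via 0R0]
7. a, 0   [->-rule on 4 (branches; this branch)]
8. ~c, 0   [|-rule on 6 (branches; this branch)]
9. ~<>(~a -> a), 1   [~[]-rule on 5: fresh world 1, 0R1]
10. ~b | ~c, 1   [[]-rule on 3 via 0R1]
11. ~(~a -> a), 0   [~<>-rule on 9 via 1R0]
12. ~a, 0   [~->-rule on 11]
Accessibility: 0R0, 0R1, 1R0, 1R1
Branch closes: a and ~a both at 0.
Every branch closes (one shown): unsatisfiable in S5.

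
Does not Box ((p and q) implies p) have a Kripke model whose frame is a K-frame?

Unsatisfiable

1. not Box ((p and q) implies p), u
2. not ((p and q) implies p), v
3. p and q, v
4. not p, v
5. p, v
6. q, v
Accessibility: uRv
Branch closes: p and not p both at v.
(One branch shown.) All branches close.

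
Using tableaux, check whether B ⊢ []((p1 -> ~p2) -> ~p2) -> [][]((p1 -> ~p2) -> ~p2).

Tableau for the negation ~([]((p1 -> ~p2) -> ~p2) -> [][]((p1 -> ~p2) -> ~p2)):
1. ~([]((p1 -> ~p2) -> ~p2) -> [][]((p1 -> ~p2) -> ~p2)), 0
2. []((p1 -> ~p2) -> ~p2), 0
3. ~[][]((p1 -> ~p2) -> ~p2), 0
4. (p1 -> ~p2) -> ~p2, 0
5. ~p2, 0
6. ~[]((p1 -> ~p2) -> ~p2), 1
7. (p1 -> ~p2) -> ~p2, 1
8. ~p2, 1
9. ~((p1 -> ~p2) -> ~p2), 2
10. p1 -> ~p2, 2
11. p2, 2
12. ~p1, 2
Accessibility: 0R0, 0R1, 1R0, 1R1, 1R2, 2R1, 2R2
The negation has an open branch (countermodel exists).

Not valid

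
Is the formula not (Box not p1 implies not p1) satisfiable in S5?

1. not (Box not p1 implies not p1), w0
2. Box not p1, w0
3. p1, w0
4. not p1, w0
Accessibility: w0Rw0
Branch closes: p1 and not p1 both at w0.
Every branch closes; the branch above is one of them.

No, unsatisfiable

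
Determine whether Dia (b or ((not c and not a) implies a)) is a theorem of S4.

Not valid

Tableau for the negation not Dia (b or ((not c and not a) implies a)):
1. not Dia (b or ((not c and not a) implies a)), 0
2. not (b or ((not c and not a) implies a)), 0
3. not b, 0
4. not ((not c and not a) implies a), 0
5. not c and not a, 0
6. not a, 0
7. not c, 0
Accessibility: 0R0
The negation has an open branch (countermodel exists).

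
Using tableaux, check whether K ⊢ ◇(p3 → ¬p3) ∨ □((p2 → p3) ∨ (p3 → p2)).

Valid in K

Tableau for the negation ¬(◇(p3 → ¬p3) ∨ □((p2 → p3) ∨ (p3 → p2))):
1. ¬(◇(p3 → ¬p3) ∨ □((p2 → p3) ∨ (p3 → p2))), 0
2. ¬◇(p3 → ¬p3), 0
3. ¬□((p2 → p3) ∨ (p3 → p2)), 0
4. ¬((p2 → p3) ∨ (p3 → p2)), 1
5. ¬(p2 → p3), 1
6. ¬(p3 → p2), 1
7. p2, 1
8. ¬p3, 1
9. p3, 1
10. ¬p2, 1
Accessibility: 0R1
Branch closes: p3 and ¬p3 both at 1.
All branches of the negation close; one closing branch shown above.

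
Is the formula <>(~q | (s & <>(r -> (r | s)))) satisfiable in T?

1. <>(~q | (s & <>(r -> (r | s)))), u
2. ~q | (s & <>(r -> (r | s))), v   [<>-rule on 1: fresh world v, uRv]
3. s & <>(r -> (r | s)), v   [|-rule on 2 (branches; this branch)]
4. s, v   [&-rule on 3]
5. <>(r -> (r | s)), v   [&-rule on 3]
6. r -> (r | s), w   [<>-rule on 5: fresh world w, vRw]
7. r | s, w   [->-rule on 6 (branches; this branch)]
8. s, w   [|-rule on 7 (branches; this branch)]
Accessibility: uRu, uRv, vRv, vRw, wRw

Satisfiable (open branch found)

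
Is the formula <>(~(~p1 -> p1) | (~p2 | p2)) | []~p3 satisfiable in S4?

1. <>(~(~p1 -> p1) | (~p2 | p2)) | []~p3, w0
2. []~p3, w0   [|-rule on 1 (branches; this branch)]
3. ~p3, w0   [[]-rule on 2 via w0Rw0]
Accessibility: w0Rw0

Yes, satisfiable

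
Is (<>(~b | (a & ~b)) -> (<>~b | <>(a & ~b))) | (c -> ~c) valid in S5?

Tableau for the negation ~((<>(~b | (a & ~b)) -> (<>~b | <>(a & ~b))) | (c -> ~c)):
1. ~((<>(~b | (a & ~b)) -> (<>~b | <>(a & ~b))) | (c -> ~c)), u
2. ~(<>(~b | (a & ~b)) -> (<>~b | <>(a & ~b))), u   [~|-rule on 1]
3. ~(c -> ~c), u   [~|-rule on 1]
4. <>(~b | (a & ~b)), u   [~->-rule on 2]
5. ~(<>~b | <>(a & ~b)), u   [~->-rule on 2]
6. c, u   [~->-rule on 3]
7. ~<>~b, u   [~|-rule on 5]
8. ~<>(a & ~b), u   [~|-rule on 5]
9. b, u   [~<>-rule on 7 via uRu]
10. ~(a & ~b), u   [~<>-rule on 8 via uRu]
11. ~b | (a & ~b), v   [<>-rule on 4: fresh world v, uRv]
12. b, v   [~<>-rule on 7 via uRv]
13. ~(a & ~b), v   [~<>-rule on 8 via uRv]
14. a & ~b, v   [|-rule on 11 (branches; this branch)]
15. a, v   [&-rule on 14]
16. ~b, v   [&-rule on 14]
Accessibility: uRu, uRv, vRu, vRv
Branch closes: b and ~b both at v.
Every branch of the negation's tableau closes; the branch above is one of them.

Valid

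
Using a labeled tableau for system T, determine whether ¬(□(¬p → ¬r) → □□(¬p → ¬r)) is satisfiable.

1. ¬(□(¬p → ¬r) → □□(¬p → ¬r)), w0
2. □(¬p → ¬r), w0
3. ¬□□(¬p → ¬r), w0
4. ¬p → ¬r, w0
5. ¬r, w0
6. ¬□(¬p → ¬r), w1
7. ¬p → ¬r, w1
8. ¬r, w1
9. ¬(¬p → ¬r), w2
10. ¬p, w2
11. r, w2
Accessibility: w0Rw0, w0Rw1, w1Rw1, w1Rw2, w2Rw2

Satisfiable (open branch found)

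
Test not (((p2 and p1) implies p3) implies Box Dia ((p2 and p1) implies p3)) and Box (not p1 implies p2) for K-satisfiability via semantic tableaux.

1. not (((p2 and p1) implies p3) implies Box Dia ((p2 and p1) implies p3)) and Box (not p1 implies p2), w0
2. not (((p2 and p1) implies p3) implies Box Dia ((p2 and p1) implies p3)), w0
3. Box (not p1 implies p2), w0
4. (p2 and p1) implies p3, w0
5. not Box Dia ((p2 and p1) implies p3), w0
6. p3, w0
7. not Dia ((p2 and p1) implies p3), w1
8. not p1 implies p2, w1
9. p2, w1
Accessibility: w0Rw1

Satisfiable (open branch found)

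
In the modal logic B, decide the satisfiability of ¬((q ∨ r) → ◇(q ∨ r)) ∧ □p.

1. ¬((q ∨ r) → ◇(q ∨ r)) ∧ □p, w0
2. ¬((q ∨ r) → ◇(q ∨ r)), w0
3. □p, w0
4. q ∨ r, w0
5. ¬◇(q ∨ r), w0
6. p, w0
7. ¬(q ∨ r), w0
8. ¬q, w0
9. ¬r, w0
10. r, w0
Accessibility: w0Rw0
Branch closes: r and ¬r both at w0.
(One branch shown.) All branches close.

Unsatisfiable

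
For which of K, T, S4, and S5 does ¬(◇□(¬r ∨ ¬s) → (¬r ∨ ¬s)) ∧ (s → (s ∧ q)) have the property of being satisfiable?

K, T, S4

S5-tableau for the formula:
1. ¬(◇□(¬r ∨ ¬s) → (¬r ∨ ¬s)) ∧ (s → (s ∧ q)), w0
2. ¬(◇□(¬r ∨ ¬s) → (¬r ∨ ¬s)), w0
3. s → (s ∧ q), w0
4. ◇□(¬r ∨ ¬s), w0
5. ¬(¬r ∨ ¬s), w0
6. r, w0
7. s, w0
8. s ∧ q, w0
9. q, w0
10. □(¬r ∨ ¬s), w1
11. ¬r ∨ ¬s, w0
12. ¬r ∨ ¬s, w1
13. ¬s, w0
Accessibility: w0Rw0, w0Rw1, w1Rw0, w1Rw1
Branch closes: s and ¬s both at w0.
Every branch closes (one shown): unsatisfiable in S5.
S4-tableau for the formula:
1. ¬(◇□(¬r ∨ ¬s) → (¬r ∨ ¬s)) ∧ (s → (s ∧ q)), w0
2. ¬(◇□(¬r ∨ ¬s) → (¬r ∨ ¬s)), w0
3. s → (s ∧ q), w0
4. ◇□(¬r ∨ ¬s), w0
5. ¬(¬r ∨ ¬s), w0
6. r, w0
7. s, w0
8. s ∧ q, w0
9. q, w0
10. □(¬r ∨ ¬s), w1
11. ¬r ∨ ¬s, w1
12. ¬s, w1
Accessibility: w0Rw0, w0Rw1, w1Rw1
Complete open branch: satisfiable in S4, hence also in K, T (this S4-model is also a K-model and a T-model).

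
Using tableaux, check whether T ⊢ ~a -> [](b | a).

Tableau for the negation ~(~a -> [](b | a)):
1. ~(~a -> [](b | a)), 0
2. ~a, 0
3. ~[](b | a), 0
4. ~(b | a), 1
5. ~b, 1
6. ~a, 1
Accessibility: 0R0, 0R1, 1R1
The negation has an open branch (countermodel exists).

No, not valid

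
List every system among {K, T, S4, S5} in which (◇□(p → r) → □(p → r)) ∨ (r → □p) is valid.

S5

S4-tableau for the negation ¬((◇□(p → r) → □(p → r)) ∨ (r → □p)):
1. ¬((◇□(p → r) → □(p → r)) ∨ (r → □p)), w0
2. ¬(◇□(p → r) → □(p → r)), w0
3. ¬(r → □p), w0
4. ◇□(p → r), w0
5. ¬□(p → r), w0
6. r, w0
7. ¬□p, w0
8. □(p → r), w1
9. p → r, w1
10. r, w1
11. ¬(p → r), w2
12. p, w2
13. ¬r, w2
14. ¬p, w3
Accessibility: w0Rw0, w0Rw1, w0Rw2, w0Rw3, w1Rw1, w2Rw2, w3Rw3
Complete open branch: countermodel on an S4-frame, so not valid in S4, nor in K, T (the same frame is also a K-frame and a T-frame).
S5-tableau for the negation ¬((◇□(p → r) → □(p → r)) ∨ (r → □p)):
1. ¬((◇□(p → r) → □(p → r)) ∨ (r → □p)), w0
2. ¬(◇□(p → r) → □(p → r)), w0
3. ¬(r → □p), w0
4. ◇□(p → r), w0
5. ¬□(p → r), w0
6. r, w0
7. ¬□p, w0
8. □(p → r), w1
9. p → r, w0
10. p → r, w1
11. r, w1
12. ¬(p → r), w2
13. p, w2
14. ¬r, w2
15. p → r, w2
16. r, w2
Accessibility: w0Rw0, w0Rw1, w0Rw2, w1Rw0, w1Rw1, w1Rw2, w2Rw0, w2Rw1, w2Rw2
Branch closes: r and ¬r both at w2.
Every branch closes (one shown): valid in S5.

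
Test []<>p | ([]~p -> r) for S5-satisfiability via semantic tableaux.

1. []<>p | ([]~p -> r), w0
2. []~p -> r, w0
3. r, w0
Accessibility: w0Rw0

Satisfiable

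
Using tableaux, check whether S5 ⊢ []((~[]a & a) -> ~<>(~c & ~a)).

Tableau for the negation ~[]((~[]a & a) -> ~<>(~c & ~a)):
1. ~[]((~[]a & a) -> ~<>(~c & ~a)), 0
2. ~((~[]a & a) -> ~<>(~c & ~a)), 1   [~[]-rule on 1: fresh world 1, 0R1]
3. ~[]a & a, 1   [~->-rule on 2]
4. <>(~c & ~a), 1   [~->-rule on 2]
5. ~[]a, 1   [&-rule on 3]
6. a, 1   [&-rule on 3]
7. ~c & ~a, 2   [<>-rule on 4: fresh world 2, 1R2]
8. ~c, 2   [&-rule on 7]
9. ~a, 2   [&-rule on 7]
10. ~a, 3   [~[]-rule on 5: fresh world 3, 1R3]
Accessibility: 0R0, 0R1, 0R2, 0R3, 1R0, 1R1, 1R2, 1R3, 2R0, 2R1, 2R2, 2R3, 3R0, 3R1, 3R2, 3R3
The negation has an open branch (countermodel exists).

Invalid (countermodel exists)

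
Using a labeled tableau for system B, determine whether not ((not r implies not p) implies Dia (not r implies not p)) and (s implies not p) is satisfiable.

1. not ((not r implies not p) implies Dia (not r implies not p)) and (s implies not p), u
2. not ((not r implies not p) implies Dia (not r implies not p)), u
3. s implies not p, u
4. not r implies not p, u
5. not Dia (not r implies not p), u
6. not (not r implies not p), u
7. not r, u
8. p, u
9. not s, u
10. not p, u
Accessibility: uRu
Branch closes: p and not p both at u.
All branches of the tableau close; one closing branch shown above.

No, unsatisfiable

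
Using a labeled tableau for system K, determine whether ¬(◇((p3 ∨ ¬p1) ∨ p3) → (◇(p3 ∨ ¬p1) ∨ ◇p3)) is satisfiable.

Unsatisfiable (every branch closes)

1. ¬(◇((p3 ∨ ¬p1) ∨ p3) → (◇(p3 ∨ ¬p1) ∨ ◇p3)), w0
2. ◇((p3 ∨ ¬p1) ∨ p3), w0   [¬→-rule on 1]
3. ¬(◇(p3 ∨ ¬p1) ∨ ◇p3), w0   [¬→-rule on 1]
4. ¬◇(p3 ∨ ¬p1), w0   [¬∨-rule on 3]
5. ¬◇p3, w0   [¬∨-rule on 3]
6. (p3 ∨ ¬p1) ∨ p3, w1   [◇-rule on 2: fresh world w1, w0Rw1]
7. ¬(p3 ∨ ¬p1), w1   [¬◇-rule on 4 via w0Rw1]
8. ¬p3, w1   [¬∨-rule on 7]
9. p1, w1   [¬∨-rule on 7]
10. p3 ∨ ¬p1, w1   [∨-rule on 6 (branches; this branch)]
11. ¬p1, w1   [∨-rule on 10 (branches; this branch)]
Accessibility: w0Rw1
Branch closes: p1 and ¬p1 both at w1.
Every branch closes; the branch above is one of them.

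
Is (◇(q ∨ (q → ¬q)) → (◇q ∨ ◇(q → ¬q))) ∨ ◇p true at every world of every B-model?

Valid

Tableau for the negation ¬((◇(q ∨ (q → ¬q)) → (◇q ∨ ◇(q → ¬q))) ∨ ◇p):
1. ¬((◇(q ∨ (q → ¬q)) → (◇q ∨ ◇(q → ¬q))) ∨ ◇p), u
2. ¬(◇(q ∨ (q → ¬q)) → (◇q ∨ ◇(q → ¬q))), u
3. ¬◇p, u
4. ◇(q ∨ (q → ¬q)), u
5. ¬(◇q ∨ ◇(q → ¬q)), u
6. ¬◇q, u
7. ¬◇(q → ¬q), u
8. ¬p, u
9. ¬q, u
10. ¬(q → ¬q), u
11. q, u
Accessibility: uRu
Branch closes: q and ¬q both at u.
Every branch of the negation's tableau closes; the branch above is one of them.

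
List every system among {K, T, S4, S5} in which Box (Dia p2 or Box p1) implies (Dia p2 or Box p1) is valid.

T-tableau for the negation not (Box (Dia p2 or Box p1) implies (Dia p2 or Box p1)):
1. not (Box (Dia p2 or Box p1) implies (Dia p2 or Box p1)), u
2. Box (Dia p2 or Box p1), u   [neg-implies-rule on 1]
3. not (Dia p2 or Box p1), u   [neg-implies-rule on 1]
4. not Dia p2, u   [neg-or-rule on 3]
5. not Box p1, u   [neg-or-rule on 3]
6. Dia p2 or Box p1, u   [Box-rule on 2 via uRu]
7. not p2, u   [neg-Dia-rule on 4 via uRu]
8. Dia p2, u   [or-rule on 6 (branches; this branch)]
9. not p1, v   [neg-Box-rule on 5: fresh world v, uRv]
10. Dia p2 or Box p1, v   [Box-rule on 2 via uRv]
11. not p2, v   [neg-Dia-rule on 4 via uRv]
12. Dia p2, v   [or-rule on 10 (branches; this branch)]
13. p2, w   [Dia-rule on 8: fresh world w, uRw]
14. Dia p2 or Box p1, w   [Box-rule on 2 via uRw]
15. not p2, w   [neg-Dia-rule on 4 via uRw]
Accessibility: uRu, uRv, uRw, vRv, wRw
Branch closes: p2 and not p2 both at w.
Every branch closes (one shown): valid in T, hence also in S4, S5 (every theorem of T is a theorem of S4 and S5).
K-tableau for the negation not (Box (Dia p2 or Box p1) implies (Dia p2 or Box p1)):
1. not (Box (Dia p2 or Box p1) implies (Dia p2 or Box p1)), u
2. Box (Dia p2 or Box p1), u   [neg-implies-rule on 1]
3. not (Dia p2 or Box p1), u   [neg-implies-rule on 1]
4. not Dia p2, u   [neg-or-rule on 3]
5. not Box p1, u   [neg-or-rule on 3]
6. not p1, v   [neg-Box-rule on 5: fresh world v, uRv]
7. Dia p2 or Box p1, v   [Box-rule on 2 via uRv]
8. not p2, v   [neg-Dia-rule on 4 via uRv]
9. Box p1, v   [or-rule on 7 (branches; this branch)]
Accessibility: uRv
Complete open branch: countermodel on a K-frame, so not valid in K.

T, S4, S5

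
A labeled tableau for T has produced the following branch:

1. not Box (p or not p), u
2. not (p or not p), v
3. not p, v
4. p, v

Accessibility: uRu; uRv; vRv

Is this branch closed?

Both p and not p appear at v.

Closed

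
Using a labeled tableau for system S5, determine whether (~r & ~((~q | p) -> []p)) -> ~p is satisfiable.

1. (~r & ~((~q | p) -> []p)) -> ~p, u
2. ~p, u
Accessibility: uRu

Satisfiable (open branch found)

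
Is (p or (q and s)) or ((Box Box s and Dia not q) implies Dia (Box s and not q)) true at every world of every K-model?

Valid

Tableau for the negation not ((p or (q and s)) or ((Box Box s and Dia not q) implies Dia (Box s and not q))):
1. not ((p or (q and s)) or ((Box Box s and Dia not q) implies Dia (Box s and not q))), u
2. not (p or (q and s)), u
3. not ((Box Box s and Dia not q) implies Dia (Box s and not q)), u
4. not p, u
5. not (q and s), u
6. Box Box s and Dia not q, u
7. not Dia (Box s and not q), u
8. Box Box s, u
9. Dia not q, u
10. not s, u
11. not q, v
12. not (Box s and not q), v
13. Box s, v
14. not Box s, v
15. not s, w
16. s, w
Accessibility: uRv, vRw
Branch closes: s and not s both at w.
Every branch of the negation's tableau closes; the branch above is one of them.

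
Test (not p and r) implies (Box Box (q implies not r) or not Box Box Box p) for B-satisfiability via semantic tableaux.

Satisfiable

1. (not p and r) implies (Box Box (q implies not r) or not Box Box Box p), 0
2. Box Box (q implies not r) or not Box Box Box p, 0
3. not Box Box Box p, 0
4. not Box Box p, 1
5. not Box p, 2
6. not p, 3
Accessibility: 0R0, 0R1, 1R0, 1R1, 1R2, 2R1, 2R2, 2R3, 3R2, 3R3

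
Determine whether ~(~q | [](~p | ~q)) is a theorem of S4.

Tableau for the negation ~q | [](~p | ~q):
1. ~q | [](~p | ~q), 0
2. [](~p | ~q), 0   [|-rule on 1 (branches; this branch)]
3. ~p | ~q, 0   [[]-rule on 2 via 0R0]
4. ~q, 0   [|-rule on 3 (branches; this branch)]
Accessibility: 0R0
The negation has an open branch (countermodel exists).

Not valid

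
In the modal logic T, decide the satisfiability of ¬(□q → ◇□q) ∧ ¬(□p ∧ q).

1. ¬(□q → ◇□q) ∧ ¬(□p ∧ q), u
2. ¬(□q → ◇□q), u   [∧-rule on 1]
3. ¬(□p ∧ q), u   [∧-rule on 1]
4. □q, u   [¬→-rule on 2]
5. ¬◇□q, u   [¬→-rule on 2]
6. q, u   [□-rule on 4 via uRu]
7. ¬□q, u   [¬◇-rule on 5 via uRu]
8. ¬□p, u   [¬∧-rule on 3 (branches; this branch)]
9. ¬q, v   [¬□-rule on 7: fresh world v, uRv]
10. q, v   [□-rule on 4 via uRv]
Accessibility: uRu, uRv, vRv
Branch closes: q and ¬q both at v.
(One branch shown.) All branches close.

Unsatisfiable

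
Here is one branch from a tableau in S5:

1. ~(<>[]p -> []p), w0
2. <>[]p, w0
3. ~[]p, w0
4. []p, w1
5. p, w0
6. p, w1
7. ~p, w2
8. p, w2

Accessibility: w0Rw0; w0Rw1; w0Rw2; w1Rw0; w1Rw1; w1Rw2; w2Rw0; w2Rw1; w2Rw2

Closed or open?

Both p and ~p appear at w2.

Yes, closed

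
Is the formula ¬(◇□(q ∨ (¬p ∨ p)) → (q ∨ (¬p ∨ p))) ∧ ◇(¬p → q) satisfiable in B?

1. ¬(◇□(q ∨ (¬p ∨ p)) → (q ∨ (¬p ∨ p))) ∧ ◇(¬p → q), 0
2. ¬(◇□(q ∨ (¬p ∨ p)) → (q ∨ (¬p ∨ p))), 0
3. ◇(¬p → q), 0
4. ◇□(q ∨ (¬p ∨ p)), 0
5. ¬(q ∨ (¬p ∨ p)), 0
6. ¬q, 0
7. ¬(¬p ∨ p), 0
8. p, 0
9. ¬p, 0
Accessibility: 0R0
Branch closes: p and ¬p both at 0.
All branches of the tableau close; one closing branch shown above.

Unsatisfiable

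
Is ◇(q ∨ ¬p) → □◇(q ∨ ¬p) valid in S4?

Tableau for the negation ¬(◇(q ∨ ¬p) → □◇(q ∨ ¬p)):
1. ¬(◇(q ∨ ¬p) → □◇(q ∨ ¬p)), w0
2. ◇(q ∨ ¬p), w0   [¬→-rule on 1]
3. ¬□◇(q ∨ ¬p), w0   [¬→-rule on 1]
4. q ∨ ¬p, w1   [◇-rule on 2: fresh world w1, w0Rw1]
5. ¬p, w1   [∨-rule on 4 (branches; this branch)]
6. ¬◇(q ∨ ¬p), w2   [¬□-rule on 3: fresh world w2, w0Rw2]
7. ¬(q ∨ ¬p), w2   [¬◇-rule on 6 via w2Rw2]
8. ¬q, w2   [¬∨-rule on 7]
9. p, w2   [¬∨-rule on 7]
Accessibility: w0Rw0, w0Rw1, w0Rw2, w1Rw1, w2Rw2
The negation has an open branch (countermodel exists).

Not valid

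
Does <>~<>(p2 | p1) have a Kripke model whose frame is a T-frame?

Satisfiable

1. <>~<>(p2 | p1), w0
2. ~<>(p2 | p1), w1
3. ~(p2 | p1), w1
4. ~p2, w1
5. ~p1, w1
Accessibility: w0Rw0, w0Rw1, w1Rw1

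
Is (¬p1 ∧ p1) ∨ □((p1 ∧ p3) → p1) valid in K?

Yes, valid

Tableau for the negation ¬((¬p1 ∧ p1) ∨ □((p1 ∧ p3) → p1)):
1. ¬((¬p1 ∧ p1) ∨ □((p1 ∧ p3) → p1)), w0
2. ¬(¬p1 ∧ p1), w0
3. ¬□((p1 ∧ p3) → p1), w0
4. ¬p1, w0
5. ¬((p1 ∧ p3) → p1), w1
6. p1 ∧ p3, w1
7. ¬p1, w1
8. p1, w1
9. p3, w1
Accessibility: w0Rw1
Branch closes: p1 and ¬p1 both at w1.
Every branch of the negation's tableau closes; the branch above is one of them.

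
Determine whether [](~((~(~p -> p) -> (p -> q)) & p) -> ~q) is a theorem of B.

Not valid

Tableau for the negation ~[](~((~(~p -> p) -> (p -> q)) & p) -> ~q):
1. ~[](~((~(~p -> p) -> (p -> q)) & p) -> ~q), w0
2. ~(~((~(~p -> p) -> (p -> q)) & p) -> ~q), w1
3. ~((~(~p -> p) -> (p -> q)) & p), w1
4. q, w1
5. ~p, w1
Accessibility: w0Rw0, w0Rw1, w1Rw0, w1Rw1
The negation has an open branch (countermodel exists).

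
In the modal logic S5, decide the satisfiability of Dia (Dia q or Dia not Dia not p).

Satisfiable (open branch found)

1. Dia (Dia q or Dia not Dia not p), w0
2. Dia q or Dia not Dia not p, w1
3. Dia not Dia not p, w1
4. not Dia not p, w2
5. p, w0
6. p, w1
7. p, w2
Accessibility: w0Rw0, w0Rw1, w0Rw2, w1Rw0, w1Rw1, w1Rw2, w2Rw0, w2Rw1, w2Rw2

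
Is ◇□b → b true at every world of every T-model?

Not valid

Tableau for the negation ¬(◇□b → b):
1. ¬(◇□b → b), w0
2. ◇□b, w0
3. ¬b, w0
4. □b, w1
5. b, w1
Accessibility: w0Rw0, w0Rw1, w1Rw1
The negation has an open branch (countermodel exists).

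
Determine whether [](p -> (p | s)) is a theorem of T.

Valid in T

Tableau for the negation ~[](p -> (p | s)):
1. ~[](p -> (p | s)), u
2. ~(p -> (p | s)), v   [~[]-rule on 1: fresh world v, uRv]
3. p, v   [~->-rule on 2]
4. ~(p | s), v   [~->-rule on 2]
5. ~p, v   [~|-rule on 4]
6. ~s, v   [~|-rule on 4]
Accessibility: uRu, uRv, vRv
Branch closes: p and ~p both at v.
All branches of the negation close; one closing branch shown above.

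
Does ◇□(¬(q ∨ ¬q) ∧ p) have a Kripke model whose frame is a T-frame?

Unsatisfiable (every branch closes)

1. ◇□(¬(q ∨ ¬q) ∧ p), u
2. □(¬(q ∨ ¬q) ∧ p), v
3. ¬(q ∨ ¬q) ∧ p, v
4. ¬(q ∨ ¬q), v
5. p, v
6. ¬q, v
7. q, v
Accessibility: uRu, uRv, vRv
Branch closes: q and ¬q both at v.
(One branch shown.) All branches close.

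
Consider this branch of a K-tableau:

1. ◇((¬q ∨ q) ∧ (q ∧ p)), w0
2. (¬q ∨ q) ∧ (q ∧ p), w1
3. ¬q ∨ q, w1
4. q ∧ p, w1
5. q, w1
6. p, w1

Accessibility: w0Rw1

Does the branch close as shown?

No, open

No atom appears with both signs at the same world.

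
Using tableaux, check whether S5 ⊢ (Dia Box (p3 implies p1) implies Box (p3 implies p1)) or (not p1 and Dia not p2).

Yes, valid

Tableau for the negation not ((Dia Box (p3 implies p1) implies Box (p3 implies p1)) or (not p1 and Dia not p2)):
1. not ((Dia Box (p3 implies p1) implies Box (p3 implies p1)) or (not p1 and Dia not p2)), w0
2. not (Dia Box (p3 implies p1) implies Box (p3 implies p1)), w0
3. not (not p1 and Dia not p2), w0
4. Dia Box (p3 implies p1), w0
5. not Box (p3 implies p1), w0
6. not Dia not p2, w0
7. p2, w0
8. Box (p3 implies p1), w1
9. p2, w1
10. p3 implies p1, w0
11. p3 implies p1, w1
12. p1, w0
13. p1, w1
14. not (p3 implies p1), w2
15. p3, w2
16. not p1, w2
17. p2, w2
18. p3 implies p1, w2
19. p1, w2
Accessibility: w0Rw0, w0Rw1, w0Rw2, w1Rw0, w1Rw1, w1Rw2, w2Rw0, w2Rw1, w2Rw2
Branch closes: p1 and not p1 both at w2.
Every branch of the negation's tableau closes; the branch above is one of them.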